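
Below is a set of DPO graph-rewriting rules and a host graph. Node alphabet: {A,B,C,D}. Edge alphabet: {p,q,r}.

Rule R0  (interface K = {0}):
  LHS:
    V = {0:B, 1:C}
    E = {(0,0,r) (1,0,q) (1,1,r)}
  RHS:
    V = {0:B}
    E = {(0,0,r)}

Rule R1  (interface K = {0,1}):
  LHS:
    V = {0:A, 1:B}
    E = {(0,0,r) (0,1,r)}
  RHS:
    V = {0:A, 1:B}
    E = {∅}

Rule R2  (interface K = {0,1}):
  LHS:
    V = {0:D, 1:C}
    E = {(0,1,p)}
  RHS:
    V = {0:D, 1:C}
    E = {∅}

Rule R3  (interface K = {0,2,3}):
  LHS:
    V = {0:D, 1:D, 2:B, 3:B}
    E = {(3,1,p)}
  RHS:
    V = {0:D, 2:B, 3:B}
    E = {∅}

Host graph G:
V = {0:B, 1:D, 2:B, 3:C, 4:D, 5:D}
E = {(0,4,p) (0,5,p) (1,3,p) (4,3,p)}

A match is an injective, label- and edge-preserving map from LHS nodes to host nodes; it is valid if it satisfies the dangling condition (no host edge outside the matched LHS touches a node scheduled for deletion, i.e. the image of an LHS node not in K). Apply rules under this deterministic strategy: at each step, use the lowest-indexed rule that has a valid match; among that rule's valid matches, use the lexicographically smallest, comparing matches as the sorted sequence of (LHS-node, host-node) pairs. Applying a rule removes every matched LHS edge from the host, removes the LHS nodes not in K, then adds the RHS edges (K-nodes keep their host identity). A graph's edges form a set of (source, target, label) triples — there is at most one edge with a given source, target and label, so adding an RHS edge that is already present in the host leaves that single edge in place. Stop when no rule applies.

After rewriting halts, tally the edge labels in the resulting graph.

start.  V:6 E:4  edges: 0-p->4 0-p->5 1-p->3 4-p->3
1. fire R2 via {0↦1, 1↦3}  →  V:6 E:3  edges: 0-p->4 0-p->5 4-p->3
2. fire R2 via {0↦4, 1↦3}  →  V:6 E:2  edges: 0-p->4 0-p->5
3. fire R3 via {0↦1, 1↦4, 2↦2, 3↦0}  →  V:5 E:1  edges: 0-p->5
4. fire R3 via {0↦1, 1↦5, 2↦2, 3↦0}  →  V:4 E:0  edges: ∅
final graph: no rule applies after step 4
NF edges: []

Answer: (no edges)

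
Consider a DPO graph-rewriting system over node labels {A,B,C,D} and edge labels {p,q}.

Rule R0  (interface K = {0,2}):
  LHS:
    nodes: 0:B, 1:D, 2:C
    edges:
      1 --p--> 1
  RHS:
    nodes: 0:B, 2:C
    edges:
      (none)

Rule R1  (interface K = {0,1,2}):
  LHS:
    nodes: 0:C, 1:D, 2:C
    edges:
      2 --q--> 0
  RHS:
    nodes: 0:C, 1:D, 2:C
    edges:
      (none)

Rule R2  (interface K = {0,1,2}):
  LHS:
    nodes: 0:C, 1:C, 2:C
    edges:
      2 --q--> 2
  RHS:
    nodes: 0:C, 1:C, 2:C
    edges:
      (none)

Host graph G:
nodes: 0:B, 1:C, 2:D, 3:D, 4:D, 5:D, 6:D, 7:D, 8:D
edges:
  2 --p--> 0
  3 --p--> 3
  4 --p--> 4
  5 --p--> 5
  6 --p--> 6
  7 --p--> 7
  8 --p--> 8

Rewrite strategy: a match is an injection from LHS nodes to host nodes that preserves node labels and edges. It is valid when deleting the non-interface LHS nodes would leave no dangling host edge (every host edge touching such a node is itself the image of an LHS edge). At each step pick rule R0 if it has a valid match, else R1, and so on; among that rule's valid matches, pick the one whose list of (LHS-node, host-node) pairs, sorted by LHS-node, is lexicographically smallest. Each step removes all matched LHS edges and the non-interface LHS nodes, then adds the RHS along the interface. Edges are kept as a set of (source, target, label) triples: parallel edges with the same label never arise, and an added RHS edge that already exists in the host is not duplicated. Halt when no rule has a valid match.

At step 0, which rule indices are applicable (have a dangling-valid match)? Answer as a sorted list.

Answer: [R0]

Rewrite trace:
R0: 6 valid matches — {0↦0, 1↦3, 2↦1}, {0↦0, 1↦4, 2↦1}, {0↦0, 1↦5, 2↦1} (+3 more)
R1: no valid match — LHS pattern not found
R2: no valid match — LHS pattern not found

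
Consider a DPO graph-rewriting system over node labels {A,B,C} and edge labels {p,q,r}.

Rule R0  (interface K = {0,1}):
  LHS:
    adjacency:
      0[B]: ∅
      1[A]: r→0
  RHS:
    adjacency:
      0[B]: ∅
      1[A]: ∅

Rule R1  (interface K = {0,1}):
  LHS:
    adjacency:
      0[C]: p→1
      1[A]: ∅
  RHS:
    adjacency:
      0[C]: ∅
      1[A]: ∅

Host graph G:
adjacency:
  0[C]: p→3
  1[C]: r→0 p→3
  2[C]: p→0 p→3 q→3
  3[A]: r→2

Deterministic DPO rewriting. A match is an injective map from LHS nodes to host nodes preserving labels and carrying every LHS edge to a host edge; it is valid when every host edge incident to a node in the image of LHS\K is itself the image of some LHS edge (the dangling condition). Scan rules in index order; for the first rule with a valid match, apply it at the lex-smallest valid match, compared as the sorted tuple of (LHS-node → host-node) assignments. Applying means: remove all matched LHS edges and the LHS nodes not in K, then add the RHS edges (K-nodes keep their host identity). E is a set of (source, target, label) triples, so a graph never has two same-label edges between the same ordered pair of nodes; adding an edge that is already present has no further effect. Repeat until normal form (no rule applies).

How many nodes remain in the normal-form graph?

Answer: 4

Derivation:
start.  V:4 E:7  edges: 0-p->3 1-r->0 1-p->3 2-p->0 2-p->3 2-q->3 3-r->2
1. fire R1 via {0↦0, 1↦3}  →  V:4 E:6  edges: 1-r->0 1-p->3 2-p->0 2-p->3 2-q->3 3-r->2
2. fire R1 via {0↦1, 1↦3}  →  V:4 E:5  edges: 1-r->0 2-p->0 2-p->3 2-q->3 3-r->2
3. fire R1 via {0↦2, 1↦3}  →  V:4 E:4  edges: 1-r->0 2-p->0 2-q->3 3-r->2
normal form: no rule applies after step 3
NF nodes: {0:C, 1:C, 2:C, 3:A}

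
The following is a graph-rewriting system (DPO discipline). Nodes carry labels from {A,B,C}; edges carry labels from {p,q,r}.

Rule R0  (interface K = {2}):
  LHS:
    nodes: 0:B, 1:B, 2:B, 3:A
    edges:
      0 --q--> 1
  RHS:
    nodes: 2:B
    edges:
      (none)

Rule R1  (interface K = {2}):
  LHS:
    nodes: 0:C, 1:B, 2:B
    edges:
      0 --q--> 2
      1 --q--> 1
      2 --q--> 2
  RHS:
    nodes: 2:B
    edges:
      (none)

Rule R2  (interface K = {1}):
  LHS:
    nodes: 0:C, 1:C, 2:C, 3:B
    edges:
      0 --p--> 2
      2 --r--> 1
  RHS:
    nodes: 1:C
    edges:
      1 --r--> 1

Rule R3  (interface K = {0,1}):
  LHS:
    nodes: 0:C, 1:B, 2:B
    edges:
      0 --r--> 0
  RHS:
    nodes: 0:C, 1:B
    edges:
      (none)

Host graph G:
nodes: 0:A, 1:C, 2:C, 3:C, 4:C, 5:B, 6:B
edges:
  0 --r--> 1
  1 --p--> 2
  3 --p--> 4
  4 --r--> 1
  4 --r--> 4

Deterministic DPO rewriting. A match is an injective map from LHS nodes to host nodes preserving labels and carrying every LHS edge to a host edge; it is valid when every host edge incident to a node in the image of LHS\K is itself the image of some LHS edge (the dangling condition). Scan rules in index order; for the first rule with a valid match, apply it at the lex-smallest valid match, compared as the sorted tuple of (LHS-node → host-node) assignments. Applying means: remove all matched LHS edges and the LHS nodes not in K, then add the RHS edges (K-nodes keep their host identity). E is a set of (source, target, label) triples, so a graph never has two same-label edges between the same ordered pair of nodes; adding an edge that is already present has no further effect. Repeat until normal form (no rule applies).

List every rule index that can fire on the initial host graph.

R0: no valid match — LHS pattern not found
R1: no valid match — LHS pattern not found
R2: no valid match — 2 raw matches, all fail dangling condition
R3: 2 valid matches — {0↦4, 1↦5, 2↦6}, {0↦4, 1↦6, 2↦5}

Answer: [R3]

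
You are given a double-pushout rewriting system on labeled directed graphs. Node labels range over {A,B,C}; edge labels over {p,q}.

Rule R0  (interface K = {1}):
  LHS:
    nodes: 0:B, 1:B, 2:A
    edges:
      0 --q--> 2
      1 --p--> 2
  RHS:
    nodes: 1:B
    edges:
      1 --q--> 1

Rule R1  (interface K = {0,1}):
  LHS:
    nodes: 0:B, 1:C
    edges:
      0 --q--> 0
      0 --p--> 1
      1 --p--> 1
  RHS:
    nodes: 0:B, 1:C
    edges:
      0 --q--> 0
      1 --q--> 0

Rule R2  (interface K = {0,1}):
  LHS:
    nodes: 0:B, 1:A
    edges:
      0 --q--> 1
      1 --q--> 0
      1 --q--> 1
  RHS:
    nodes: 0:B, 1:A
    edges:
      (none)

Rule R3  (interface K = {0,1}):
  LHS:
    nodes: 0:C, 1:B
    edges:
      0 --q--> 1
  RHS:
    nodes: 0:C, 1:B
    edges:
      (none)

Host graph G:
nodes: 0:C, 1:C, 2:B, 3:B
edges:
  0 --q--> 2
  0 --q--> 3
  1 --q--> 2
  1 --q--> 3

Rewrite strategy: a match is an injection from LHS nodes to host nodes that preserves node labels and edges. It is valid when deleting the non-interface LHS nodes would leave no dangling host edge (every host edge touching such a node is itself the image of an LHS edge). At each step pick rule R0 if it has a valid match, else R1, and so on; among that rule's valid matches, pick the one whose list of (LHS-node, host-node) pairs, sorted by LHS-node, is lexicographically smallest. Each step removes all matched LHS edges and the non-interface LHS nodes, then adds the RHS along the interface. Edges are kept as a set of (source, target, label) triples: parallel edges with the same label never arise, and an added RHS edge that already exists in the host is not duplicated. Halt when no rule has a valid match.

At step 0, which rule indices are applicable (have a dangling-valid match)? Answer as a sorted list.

R0: no valid match — LHS pattern not found
R1: no valid match — LHS pattern not found
R2: no valid match — LHS pattern not found
R3: 4 valid matches — {0↦0, 1↦2}, {0↦0, 1↦3}, {0↦1, 1↦2} (+1 more)

Answer: [R3]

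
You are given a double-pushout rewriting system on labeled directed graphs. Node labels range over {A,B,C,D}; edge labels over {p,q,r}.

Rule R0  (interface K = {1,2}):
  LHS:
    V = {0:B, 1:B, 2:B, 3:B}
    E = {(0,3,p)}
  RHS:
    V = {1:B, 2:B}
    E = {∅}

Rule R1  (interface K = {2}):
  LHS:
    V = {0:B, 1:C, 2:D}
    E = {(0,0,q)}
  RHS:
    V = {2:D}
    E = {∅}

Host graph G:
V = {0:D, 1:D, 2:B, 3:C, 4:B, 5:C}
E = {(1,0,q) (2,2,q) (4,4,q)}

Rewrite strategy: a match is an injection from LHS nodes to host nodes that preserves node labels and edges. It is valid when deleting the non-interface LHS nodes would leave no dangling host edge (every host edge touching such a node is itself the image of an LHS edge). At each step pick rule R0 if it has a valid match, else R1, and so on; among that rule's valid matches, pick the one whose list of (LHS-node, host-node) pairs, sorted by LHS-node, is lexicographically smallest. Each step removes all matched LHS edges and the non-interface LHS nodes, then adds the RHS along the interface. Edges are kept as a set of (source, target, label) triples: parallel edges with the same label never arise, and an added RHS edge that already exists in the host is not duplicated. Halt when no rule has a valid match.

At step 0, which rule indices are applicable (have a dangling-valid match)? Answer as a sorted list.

Answer: [R1]

Steps:
R0: no valid match — LHS pattern not found
R1: 8 valid matches — {0↦2, 1↦3, 2↦0}, {0↦2, 1↦3, 2↦1}, {0↦2, 1↦5, 2↦0} (+5 more)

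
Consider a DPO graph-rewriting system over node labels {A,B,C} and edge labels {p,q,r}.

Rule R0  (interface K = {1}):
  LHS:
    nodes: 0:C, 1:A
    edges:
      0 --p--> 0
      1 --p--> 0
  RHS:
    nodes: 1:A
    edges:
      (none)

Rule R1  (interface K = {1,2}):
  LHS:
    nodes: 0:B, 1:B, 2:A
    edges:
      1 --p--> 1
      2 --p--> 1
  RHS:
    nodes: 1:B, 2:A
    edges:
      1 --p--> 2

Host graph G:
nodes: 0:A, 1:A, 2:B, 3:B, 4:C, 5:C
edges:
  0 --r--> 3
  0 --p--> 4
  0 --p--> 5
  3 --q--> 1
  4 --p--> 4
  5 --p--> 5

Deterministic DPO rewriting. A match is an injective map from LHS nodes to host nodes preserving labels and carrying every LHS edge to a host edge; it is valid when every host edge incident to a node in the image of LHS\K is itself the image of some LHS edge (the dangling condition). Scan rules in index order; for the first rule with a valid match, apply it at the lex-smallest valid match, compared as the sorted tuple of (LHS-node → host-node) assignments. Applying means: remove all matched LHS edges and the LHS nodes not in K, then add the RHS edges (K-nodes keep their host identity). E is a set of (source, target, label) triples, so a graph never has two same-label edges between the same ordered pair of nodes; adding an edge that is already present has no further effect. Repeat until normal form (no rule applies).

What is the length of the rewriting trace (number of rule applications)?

initial: |V|=6 |E|=6  E = 0-r->3 0-p->4 0-p->5 3-q->1 4-p->4 5-p->5
step 1: apply R0 at {0↦4, 1↦0}  → |V|=5 |E|=4  E = 0-r->3 0-p->5 3-q->1 5-p->5
step 2: apply R0 at {0↦5, 1↦0}  → |V|=4 |E|=2  E = 0-r->3 3-q->1
normal form: no rule applies after step 2

Answer: 2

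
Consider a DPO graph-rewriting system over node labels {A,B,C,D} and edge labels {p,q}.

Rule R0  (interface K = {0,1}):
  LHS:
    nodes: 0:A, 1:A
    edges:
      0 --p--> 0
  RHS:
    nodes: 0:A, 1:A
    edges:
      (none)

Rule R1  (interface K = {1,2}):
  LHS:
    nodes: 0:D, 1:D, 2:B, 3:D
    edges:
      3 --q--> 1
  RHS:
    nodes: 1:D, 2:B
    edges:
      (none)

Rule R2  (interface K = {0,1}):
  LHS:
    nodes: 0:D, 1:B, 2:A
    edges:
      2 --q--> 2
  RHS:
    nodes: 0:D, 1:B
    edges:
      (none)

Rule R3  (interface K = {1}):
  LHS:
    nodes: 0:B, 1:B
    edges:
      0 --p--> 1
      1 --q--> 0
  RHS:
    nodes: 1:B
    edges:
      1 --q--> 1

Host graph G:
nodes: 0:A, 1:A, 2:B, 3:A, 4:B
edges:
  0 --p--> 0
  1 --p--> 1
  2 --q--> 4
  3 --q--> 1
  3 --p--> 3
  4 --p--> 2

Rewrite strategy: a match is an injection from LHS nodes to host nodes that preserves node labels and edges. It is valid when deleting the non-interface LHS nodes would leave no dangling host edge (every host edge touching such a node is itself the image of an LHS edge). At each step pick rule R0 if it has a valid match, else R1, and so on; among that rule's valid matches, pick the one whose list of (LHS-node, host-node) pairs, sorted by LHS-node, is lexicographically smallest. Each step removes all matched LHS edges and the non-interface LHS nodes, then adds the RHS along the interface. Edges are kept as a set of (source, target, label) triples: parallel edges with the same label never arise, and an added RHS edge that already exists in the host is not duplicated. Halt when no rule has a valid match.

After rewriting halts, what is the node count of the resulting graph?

Answer: 4

Rewrite trace:
[0] host  ⇒  5 nodes, 6 edges  {0-p->0 1-p->1 2-q->4 3-q->1 3-p->3 4-p->2}
[1] R0 @ {0↦0, 1↦1}  ⇒  5 nodes, 5 edges  {1-p->1 2-q->4 3-q->1 3-p->3 4-p->2}
[2] R0 @ {0↦1, 1↦0}  ⇒  5 nodes, 4 edges  {2-q->4 3-q->1 3-p->3 4-p->2}
[3] R0 @ {0↦3, 1↦0}  ⇒  5 nodes, 3 edges  {2-q->4 3-q->1 4-p->2}
[4] R3 @ {0↦4, 1↦2}  ⇒  4 nodes, 2 edges  {2-q->2 3-q->1}
normal form: no rule applies after step 4
NF nodes: {0:A, 1:A, 2:B, 3:A}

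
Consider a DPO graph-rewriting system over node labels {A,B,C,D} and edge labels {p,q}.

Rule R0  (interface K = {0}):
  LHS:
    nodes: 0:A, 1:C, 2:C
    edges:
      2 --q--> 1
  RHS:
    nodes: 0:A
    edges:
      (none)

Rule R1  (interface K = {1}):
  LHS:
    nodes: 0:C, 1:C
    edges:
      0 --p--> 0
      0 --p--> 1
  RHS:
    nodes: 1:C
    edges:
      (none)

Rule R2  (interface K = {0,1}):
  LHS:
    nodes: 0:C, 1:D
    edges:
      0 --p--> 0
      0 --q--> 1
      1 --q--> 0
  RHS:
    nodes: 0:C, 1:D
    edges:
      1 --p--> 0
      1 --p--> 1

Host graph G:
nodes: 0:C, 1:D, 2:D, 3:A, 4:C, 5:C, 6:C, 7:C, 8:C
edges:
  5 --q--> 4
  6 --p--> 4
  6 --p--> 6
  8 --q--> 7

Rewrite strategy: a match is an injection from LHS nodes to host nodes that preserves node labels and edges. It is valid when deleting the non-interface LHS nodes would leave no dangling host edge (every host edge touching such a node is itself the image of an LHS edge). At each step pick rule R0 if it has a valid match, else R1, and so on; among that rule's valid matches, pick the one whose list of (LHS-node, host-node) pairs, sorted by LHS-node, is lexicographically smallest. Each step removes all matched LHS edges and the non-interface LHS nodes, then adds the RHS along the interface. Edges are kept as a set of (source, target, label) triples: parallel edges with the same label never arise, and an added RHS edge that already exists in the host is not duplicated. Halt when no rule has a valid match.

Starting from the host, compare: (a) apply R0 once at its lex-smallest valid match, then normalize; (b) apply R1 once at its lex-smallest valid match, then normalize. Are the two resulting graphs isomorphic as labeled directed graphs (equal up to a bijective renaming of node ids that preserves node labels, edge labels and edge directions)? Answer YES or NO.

branch R0-first: apply at {0↦3, 1↦7, 2↦8} → |E|=3, then 2 more step(s) → NF |V|=4 |E|=0 V={0:C, 1:D, 2:D, 3:A} E=∅
branch R1-first: apply at {0↦6, 1↦4} → |E|=2, then 2 more step(s) → NF |V|=4 |E|=0 V={0:C, 1:D, 2:D, 3:A} E=∅
graphs isomorphic (equal up to label-preserving node renaming)

Answer: YES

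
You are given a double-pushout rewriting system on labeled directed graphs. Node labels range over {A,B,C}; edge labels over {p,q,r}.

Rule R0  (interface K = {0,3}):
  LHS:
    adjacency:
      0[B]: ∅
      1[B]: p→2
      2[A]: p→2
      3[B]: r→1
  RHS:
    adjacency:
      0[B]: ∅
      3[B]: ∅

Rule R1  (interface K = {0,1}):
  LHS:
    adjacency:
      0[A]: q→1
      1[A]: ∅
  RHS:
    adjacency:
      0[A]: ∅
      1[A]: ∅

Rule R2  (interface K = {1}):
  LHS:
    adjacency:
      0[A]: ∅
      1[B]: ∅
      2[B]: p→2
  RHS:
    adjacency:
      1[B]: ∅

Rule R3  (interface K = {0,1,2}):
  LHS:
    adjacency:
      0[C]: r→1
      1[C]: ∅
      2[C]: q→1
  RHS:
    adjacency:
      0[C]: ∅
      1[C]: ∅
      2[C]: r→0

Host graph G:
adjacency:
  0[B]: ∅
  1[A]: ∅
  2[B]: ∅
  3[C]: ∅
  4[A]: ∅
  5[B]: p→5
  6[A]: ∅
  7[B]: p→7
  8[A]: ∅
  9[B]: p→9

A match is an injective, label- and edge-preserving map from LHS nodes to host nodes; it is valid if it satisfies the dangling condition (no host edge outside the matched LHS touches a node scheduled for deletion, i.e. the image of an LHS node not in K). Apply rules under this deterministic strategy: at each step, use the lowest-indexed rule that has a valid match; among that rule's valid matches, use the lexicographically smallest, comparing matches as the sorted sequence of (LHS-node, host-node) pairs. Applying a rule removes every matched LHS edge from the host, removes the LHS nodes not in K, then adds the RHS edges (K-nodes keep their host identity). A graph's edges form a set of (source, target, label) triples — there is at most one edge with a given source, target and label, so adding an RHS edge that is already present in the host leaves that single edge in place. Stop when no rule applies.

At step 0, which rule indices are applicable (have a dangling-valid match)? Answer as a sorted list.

R0: no valid match — LHS pattern not found
R1: no valid match — LHS pattern not found
R2: 48 valid matches — {0↦1, 1↦0, 2↦5}, {0↦1, 1↦0, 2↦7}, {0↦1, 1↦0, 2↦9} (+45 more)
R3: no valid match — LHS pattern not found

Answer: [R2]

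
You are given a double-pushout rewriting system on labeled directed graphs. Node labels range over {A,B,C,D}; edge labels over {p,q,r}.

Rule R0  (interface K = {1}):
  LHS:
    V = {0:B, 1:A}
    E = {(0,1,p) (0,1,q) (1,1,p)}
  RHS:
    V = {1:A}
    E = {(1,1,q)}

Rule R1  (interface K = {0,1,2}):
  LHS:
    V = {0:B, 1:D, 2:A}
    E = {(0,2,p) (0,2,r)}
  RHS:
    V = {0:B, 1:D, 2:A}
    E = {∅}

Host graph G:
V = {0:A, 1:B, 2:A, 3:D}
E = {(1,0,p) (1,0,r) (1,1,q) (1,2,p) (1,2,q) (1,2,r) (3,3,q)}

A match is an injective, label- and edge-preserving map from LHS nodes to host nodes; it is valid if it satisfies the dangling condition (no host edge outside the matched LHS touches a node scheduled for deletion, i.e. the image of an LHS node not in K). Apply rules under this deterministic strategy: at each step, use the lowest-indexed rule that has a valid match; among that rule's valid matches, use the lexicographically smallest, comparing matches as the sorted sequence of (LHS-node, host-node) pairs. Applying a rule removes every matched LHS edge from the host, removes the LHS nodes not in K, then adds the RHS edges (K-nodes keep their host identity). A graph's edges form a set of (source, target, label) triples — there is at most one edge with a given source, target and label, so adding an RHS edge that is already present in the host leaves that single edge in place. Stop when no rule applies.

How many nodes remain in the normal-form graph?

[0] host  ⇒  4 nodes, 7 edges  {1-p->0 1-r->0 1-q->1 1-p->2 1-q->2 1-r->2 3-q->3}
[1] R1 @ {0↦1, 1↦3, 2↦0}  ⇒  4 nodes, 5 edges  {1-q->1 1-p->2 1-q->2 1-r->2 3-q->3}
[2] R1 @ {0↦1, 1↦3, 2↦2}  ⇒  4 nodes, 3 edges  {1-q->1 1-q->2 3-q->3}
normal form: no rule applies after step 2
NF nodes: {0:A, 1:B, 2:A, 3:D}

Answer: 4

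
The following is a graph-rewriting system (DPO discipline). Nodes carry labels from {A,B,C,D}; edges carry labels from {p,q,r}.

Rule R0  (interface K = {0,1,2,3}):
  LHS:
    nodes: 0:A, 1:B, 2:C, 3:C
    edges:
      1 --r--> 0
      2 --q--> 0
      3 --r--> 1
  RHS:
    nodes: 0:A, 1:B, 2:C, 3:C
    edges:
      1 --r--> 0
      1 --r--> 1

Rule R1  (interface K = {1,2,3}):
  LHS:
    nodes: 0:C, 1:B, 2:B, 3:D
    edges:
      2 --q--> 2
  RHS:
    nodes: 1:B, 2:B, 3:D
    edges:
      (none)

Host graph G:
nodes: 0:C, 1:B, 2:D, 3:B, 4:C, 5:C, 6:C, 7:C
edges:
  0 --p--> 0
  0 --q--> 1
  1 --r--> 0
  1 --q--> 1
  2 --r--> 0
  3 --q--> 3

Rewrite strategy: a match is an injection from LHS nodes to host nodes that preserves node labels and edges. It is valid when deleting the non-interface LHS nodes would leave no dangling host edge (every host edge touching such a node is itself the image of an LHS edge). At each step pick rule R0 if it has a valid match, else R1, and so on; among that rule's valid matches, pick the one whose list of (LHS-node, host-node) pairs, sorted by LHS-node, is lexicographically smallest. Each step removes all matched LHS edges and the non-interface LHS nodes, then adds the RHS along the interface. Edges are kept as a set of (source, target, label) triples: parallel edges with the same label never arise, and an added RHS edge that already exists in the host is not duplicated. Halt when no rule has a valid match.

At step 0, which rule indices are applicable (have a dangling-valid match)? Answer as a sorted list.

R0: no valid match — LHS pattern not found
R1: 8 valid matches — {0↦4, 1↦1, 2↦3, 3↦2}, {0↦4, 1↦3, 2↦1, 3↦2}, {0↦5, 1↦1, 2↦3, 3↦2} (+5 more)

Answer: [R1]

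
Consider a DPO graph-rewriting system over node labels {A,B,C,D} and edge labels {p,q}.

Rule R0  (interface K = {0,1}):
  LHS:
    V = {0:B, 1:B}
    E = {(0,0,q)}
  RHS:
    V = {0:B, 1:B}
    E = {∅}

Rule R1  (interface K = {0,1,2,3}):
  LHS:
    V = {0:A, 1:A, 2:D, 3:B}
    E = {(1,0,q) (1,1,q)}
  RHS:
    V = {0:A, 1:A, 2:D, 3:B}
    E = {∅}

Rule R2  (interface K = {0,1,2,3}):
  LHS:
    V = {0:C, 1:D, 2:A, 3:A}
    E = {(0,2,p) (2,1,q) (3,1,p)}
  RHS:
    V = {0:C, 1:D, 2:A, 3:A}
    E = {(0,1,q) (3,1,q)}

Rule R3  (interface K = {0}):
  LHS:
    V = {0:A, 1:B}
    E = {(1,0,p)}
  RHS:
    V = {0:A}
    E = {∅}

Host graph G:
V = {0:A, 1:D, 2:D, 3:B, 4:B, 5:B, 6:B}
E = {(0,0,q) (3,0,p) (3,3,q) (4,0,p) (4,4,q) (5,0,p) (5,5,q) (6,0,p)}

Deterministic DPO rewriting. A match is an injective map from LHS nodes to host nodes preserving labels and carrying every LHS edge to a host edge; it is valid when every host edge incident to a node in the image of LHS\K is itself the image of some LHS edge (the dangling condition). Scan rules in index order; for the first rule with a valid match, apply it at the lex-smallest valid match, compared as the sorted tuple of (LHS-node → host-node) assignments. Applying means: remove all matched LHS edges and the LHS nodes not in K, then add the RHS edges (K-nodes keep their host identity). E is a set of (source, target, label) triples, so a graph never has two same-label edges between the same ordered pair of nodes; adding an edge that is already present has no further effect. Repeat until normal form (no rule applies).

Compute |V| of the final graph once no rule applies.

initial: |V|=7 |E|=8  E = 0-q->0 3-p->0 3-q->3 4-p->0 4-q->4 5-p->0 5-q->5 6-p->0
step 1: apply R0 at {0↦3, 1↦4}  → |V|=7 |E|=7  E = 0-q->0 3-p->0 4-p->0 4-q->4 5-p->0 5-q->5 6-p->0
step 2: apply R0 at {0↦4, 1↦3}  → |V|=7 |E|=6  E = 0-q->0 3-p->0 4-p->0 5-p->0 5-q->5 6-p->0
step 3: apply R0 at {0↦5, 1↦3}  → |V|=7 |E|=5  E = 0-q->0 3-p->0 4-p->0 5-p->0 6-p->0
step 4: apply R3 at {0↦0, 1↦3}  → |V|=6 |E|=4  E = 0-q->0 4-p->0 5-p->0 6-p->0
step 5: apply R3 at {0↦0, 1↦4}  → |V|=5 |E|=3  E = 0-q->0 5-p->0 6-p->0
step 6: apply R3 at {0↦0, 1↦5}  → |V|=4 |E|=2  E = 0-q->0 6-p->0
step 7: apply R3 at {0↦0, 1↦6}  → |V|=3 |E|=1  E = 0-q->0
final graph: no rule applies after step 7
NF nodes: {0:A, 1:D, 2:D}

Answer: 3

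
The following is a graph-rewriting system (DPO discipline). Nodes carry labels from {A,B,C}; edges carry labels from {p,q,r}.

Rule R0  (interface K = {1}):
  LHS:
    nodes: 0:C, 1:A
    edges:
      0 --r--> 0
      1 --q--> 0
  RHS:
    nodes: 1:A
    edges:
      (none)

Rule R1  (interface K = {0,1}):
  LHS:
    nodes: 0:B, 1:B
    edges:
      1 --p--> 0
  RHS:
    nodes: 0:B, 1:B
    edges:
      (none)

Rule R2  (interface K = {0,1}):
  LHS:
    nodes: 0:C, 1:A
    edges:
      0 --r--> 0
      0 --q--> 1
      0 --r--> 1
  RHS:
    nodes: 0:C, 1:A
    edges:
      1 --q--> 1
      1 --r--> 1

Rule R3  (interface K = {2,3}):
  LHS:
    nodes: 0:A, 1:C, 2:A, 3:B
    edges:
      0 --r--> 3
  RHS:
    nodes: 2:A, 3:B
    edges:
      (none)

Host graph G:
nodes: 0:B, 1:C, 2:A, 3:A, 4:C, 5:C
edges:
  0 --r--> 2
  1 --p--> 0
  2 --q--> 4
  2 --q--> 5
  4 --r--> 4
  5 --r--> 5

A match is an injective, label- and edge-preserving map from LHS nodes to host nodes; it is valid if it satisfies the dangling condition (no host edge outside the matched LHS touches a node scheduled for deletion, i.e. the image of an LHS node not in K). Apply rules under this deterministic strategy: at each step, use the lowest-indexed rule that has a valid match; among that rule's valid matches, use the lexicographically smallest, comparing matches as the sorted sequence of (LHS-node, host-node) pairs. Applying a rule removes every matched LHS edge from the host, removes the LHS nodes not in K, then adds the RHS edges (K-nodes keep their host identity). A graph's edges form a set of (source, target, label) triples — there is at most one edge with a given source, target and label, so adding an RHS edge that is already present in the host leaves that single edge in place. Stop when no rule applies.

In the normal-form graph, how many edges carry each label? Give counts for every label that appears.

Answer: p:1 r:1

Rewrite trace:
start.  V:6 E:6  edges: 0-r->2 1-p->0 2-q->4 2-q->5 4-r->4 5-r->5
1. fire R0 via {0↦4, 1↦2}  →  V:5 E:4  edges: 0-r->2 1-p->0 2-q->5 5-r->5
2. fire R0 via {0↦5, 1↦2}  →  V:4 E:2  edges: 0-r->2 1-p->0
halt: no rule applies after step 2
NF edges: [(0, 2, 'r'), (1, 0, 'p')]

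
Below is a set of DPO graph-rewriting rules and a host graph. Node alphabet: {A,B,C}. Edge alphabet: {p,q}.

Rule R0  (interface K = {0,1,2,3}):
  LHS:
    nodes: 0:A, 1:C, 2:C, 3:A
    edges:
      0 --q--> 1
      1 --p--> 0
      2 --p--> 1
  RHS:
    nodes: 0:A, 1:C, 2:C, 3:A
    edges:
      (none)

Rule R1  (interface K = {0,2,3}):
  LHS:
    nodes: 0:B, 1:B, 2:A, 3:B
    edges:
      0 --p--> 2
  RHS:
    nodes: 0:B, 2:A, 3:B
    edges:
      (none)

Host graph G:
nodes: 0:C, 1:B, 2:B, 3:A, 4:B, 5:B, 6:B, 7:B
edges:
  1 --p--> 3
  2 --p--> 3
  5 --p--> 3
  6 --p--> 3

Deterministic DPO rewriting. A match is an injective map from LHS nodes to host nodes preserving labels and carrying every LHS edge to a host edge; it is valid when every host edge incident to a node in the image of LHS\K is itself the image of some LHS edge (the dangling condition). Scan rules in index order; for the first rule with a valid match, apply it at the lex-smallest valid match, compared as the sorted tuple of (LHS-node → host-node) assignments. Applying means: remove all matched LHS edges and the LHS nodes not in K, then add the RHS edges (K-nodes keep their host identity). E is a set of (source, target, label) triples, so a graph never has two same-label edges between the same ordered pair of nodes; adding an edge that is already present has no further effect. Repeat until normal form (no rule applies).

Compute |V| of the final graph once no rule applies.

start.  V:8 E:4  edges: 1-p->3 2-p->3 5-p->3 6-p->3
1. fire R1 via {0↦1, 1↦4, 2↦3, 3↦2}  →  V:7 E:3  edges: 2-p->3 5-p->3 6-p->3
2. fire R1 via {0↦2, 1↦1, 2↦3, 3↦5}  →  V:6 E:2  edges: 5-p->3 6-p->3
3. fire R1 via {0↦5, 1↦2, 2↦3, 3↦6}  →  V:5 E:1  edges: 6-p->3
4. fire R1 via {0↦6, 1↦5, 2↦3, 3↦7}  →  V:4 E:0  edges: ∅
normal form: no rule applies after step 4
NF nodes: {0:C, 3:A, 6:B, 7:B}

Answer: 4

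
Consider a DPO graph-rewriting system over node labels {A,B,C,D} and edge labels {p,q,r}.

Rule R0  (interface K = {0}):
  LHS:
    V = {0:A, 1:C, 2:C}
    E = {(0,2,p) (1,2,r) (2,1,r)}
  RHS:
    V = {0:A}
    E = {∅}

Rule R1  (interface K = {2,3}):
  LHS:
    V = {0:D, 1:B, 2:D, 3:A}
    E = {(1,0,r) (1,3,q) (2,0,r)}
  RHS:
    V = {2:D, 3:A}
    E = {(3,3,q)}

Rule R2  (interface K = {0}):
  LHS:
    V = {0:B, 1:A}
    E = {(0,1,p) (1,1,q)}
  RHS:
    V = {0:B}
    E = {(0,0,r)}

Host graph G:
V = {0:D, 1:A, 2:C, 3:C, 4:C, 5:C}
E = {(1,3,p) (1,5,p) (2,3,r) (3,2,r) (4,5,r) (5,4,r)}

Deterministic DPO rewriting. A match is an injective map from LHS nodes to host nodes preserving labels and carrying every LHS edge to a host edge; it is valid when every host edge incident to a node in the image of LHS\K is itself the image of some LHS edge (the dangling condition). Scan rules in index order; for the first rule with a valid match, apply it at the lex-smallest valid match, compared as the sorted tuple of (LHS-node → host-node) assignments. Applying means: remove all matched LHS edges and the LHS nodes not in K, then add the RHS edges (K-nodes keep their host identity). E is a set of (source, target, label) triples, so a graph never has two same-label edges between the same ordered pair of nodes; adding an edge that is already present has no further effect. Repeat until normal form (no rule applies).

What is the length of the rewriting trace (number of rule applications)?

start.  V:6 E:6  edges: 1-p->3 1-p->5 2-r->3 3-r->2 4-r->5 5-r->4
1. fire R0 via {0↦1, 1↦2, 2↦3}  →  V:4 E:3  edges: 1-p->5 4-r->5 5-r->4
2. fire R0 via {0↦1, 1↦4, 2↦5}  →  V:2 E:0  edges: ∅
final graph: no rule applies after step 2

Answer: 2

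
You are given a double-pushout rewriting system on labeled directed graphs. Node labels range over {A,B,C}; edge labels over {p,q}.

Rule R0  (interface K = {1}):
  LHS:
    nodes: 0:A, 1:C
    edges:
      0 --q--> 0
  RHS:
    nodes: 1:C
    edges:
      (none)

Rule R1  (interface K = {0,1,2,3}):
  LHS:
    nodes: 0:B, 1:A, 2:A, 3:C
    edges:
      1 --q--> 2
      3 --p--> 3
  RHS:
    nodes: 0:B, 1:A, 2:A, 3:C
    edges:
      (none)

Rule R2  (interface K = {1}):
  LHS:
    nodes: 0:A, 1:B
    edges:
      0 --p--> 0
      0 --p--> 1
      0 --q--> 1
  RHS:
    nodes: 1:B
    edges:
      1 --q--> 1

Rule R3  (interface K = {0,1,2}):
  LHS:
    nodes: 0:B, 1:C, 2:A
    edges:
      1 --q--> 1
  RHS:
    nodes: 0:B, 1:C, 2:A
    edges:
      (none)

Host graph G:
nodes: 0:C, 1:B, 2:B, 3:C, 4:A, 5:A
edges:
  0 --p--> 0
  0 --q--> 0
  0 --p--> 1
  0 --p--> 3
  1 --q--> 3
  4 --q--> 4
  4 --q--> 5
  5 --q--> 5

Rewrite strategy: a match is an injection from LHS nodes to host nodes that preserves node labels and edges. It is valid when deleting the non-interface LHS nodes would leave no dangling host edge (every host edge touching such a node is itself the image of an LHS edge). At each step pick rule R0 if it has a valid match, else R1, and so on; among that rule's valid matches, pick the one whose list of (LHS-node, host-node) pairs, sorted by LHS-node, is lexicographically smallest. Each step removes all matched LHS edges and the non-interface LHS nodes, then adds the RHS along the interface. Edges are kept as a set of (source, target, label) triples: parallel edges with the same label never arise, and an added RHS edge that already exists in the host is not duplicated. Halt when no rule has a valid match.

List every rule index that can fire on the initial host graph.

R0: no valid match — 4 raw matches, all fail dangling condition
R1: 2 valid matches — {0↦1, 1↦4, 2↦5, 3↦0}, {0↦2, 1↦4, 2↦5, 3↦0}
R2: no valid match — LHS pattern not found
R3: 4 valid matches — {0↦1, 1↦0, 2↦4}, {0↦1, 1↦0, 2↦5}, {0↦2, 1↦0, 2↦4} (+1 more)

Answer: [R1,R3]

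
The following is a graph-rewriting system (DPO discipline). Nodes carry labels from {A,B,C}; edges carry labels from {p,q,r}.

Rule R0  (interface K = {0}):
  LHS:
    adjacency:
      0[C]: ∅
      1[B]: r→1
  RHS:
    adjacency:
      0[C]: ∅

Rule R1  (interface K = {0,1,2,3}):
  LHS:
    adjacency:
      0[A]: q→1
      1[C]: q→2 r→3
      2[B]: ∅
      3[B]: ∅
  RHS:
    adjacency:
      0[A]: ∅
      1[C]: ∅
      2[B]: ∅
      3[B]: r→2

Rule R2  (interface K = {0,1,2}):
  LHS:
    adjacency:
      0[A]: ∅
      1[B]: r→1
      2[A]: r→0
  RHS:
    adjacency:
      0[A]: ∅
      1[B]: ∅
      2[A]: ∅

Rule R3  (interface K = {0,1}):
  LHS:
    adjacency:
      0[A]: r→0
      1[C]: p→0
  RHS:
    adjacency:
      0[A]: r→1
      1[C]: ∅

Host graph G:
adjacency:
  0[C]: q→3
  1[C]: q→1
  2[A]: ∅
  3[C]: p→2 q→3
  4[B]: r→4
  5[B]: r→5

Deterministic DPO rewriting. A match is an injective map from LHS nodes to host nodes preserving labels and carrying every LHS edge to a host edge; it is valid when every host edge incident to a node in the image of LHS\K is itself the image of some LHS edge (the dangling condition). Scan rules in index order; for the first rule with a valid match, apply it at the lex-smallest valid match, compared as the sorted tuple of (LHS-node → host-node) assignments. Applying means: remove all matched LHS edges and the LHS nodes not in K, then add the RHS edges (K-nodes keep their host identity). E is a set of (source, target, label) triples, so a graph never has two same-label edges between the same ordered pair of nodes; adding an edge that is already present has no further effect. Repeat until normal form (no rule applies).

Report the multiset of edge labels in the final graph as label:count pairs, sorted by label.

Answer: p:1 q:3

Steps:
[0] host  ⇒  6 nodes, 6 edges  {0-q->3 1-q->1 3-p->2 3-q->3 4-r->4 5-r->5}
[1] R0 @ {0↦0, 1↦4}  ⇒  5 nodes, 5 edges  {0-q->3 1-q->1 3-p->2 3-q->3 5-r->5}
[2] R0 @ {0↦0, 1↦5}  ⇒  4 nodes, 4 edges  {0-q->3 1-q->1 3-p->2 3-q->3}
normal form: no rule applies after step 2
NF edges: [(0, 3, 'q'), (1, 1, 'q'), (3, 2, 'p'), (3, 3, 'q')]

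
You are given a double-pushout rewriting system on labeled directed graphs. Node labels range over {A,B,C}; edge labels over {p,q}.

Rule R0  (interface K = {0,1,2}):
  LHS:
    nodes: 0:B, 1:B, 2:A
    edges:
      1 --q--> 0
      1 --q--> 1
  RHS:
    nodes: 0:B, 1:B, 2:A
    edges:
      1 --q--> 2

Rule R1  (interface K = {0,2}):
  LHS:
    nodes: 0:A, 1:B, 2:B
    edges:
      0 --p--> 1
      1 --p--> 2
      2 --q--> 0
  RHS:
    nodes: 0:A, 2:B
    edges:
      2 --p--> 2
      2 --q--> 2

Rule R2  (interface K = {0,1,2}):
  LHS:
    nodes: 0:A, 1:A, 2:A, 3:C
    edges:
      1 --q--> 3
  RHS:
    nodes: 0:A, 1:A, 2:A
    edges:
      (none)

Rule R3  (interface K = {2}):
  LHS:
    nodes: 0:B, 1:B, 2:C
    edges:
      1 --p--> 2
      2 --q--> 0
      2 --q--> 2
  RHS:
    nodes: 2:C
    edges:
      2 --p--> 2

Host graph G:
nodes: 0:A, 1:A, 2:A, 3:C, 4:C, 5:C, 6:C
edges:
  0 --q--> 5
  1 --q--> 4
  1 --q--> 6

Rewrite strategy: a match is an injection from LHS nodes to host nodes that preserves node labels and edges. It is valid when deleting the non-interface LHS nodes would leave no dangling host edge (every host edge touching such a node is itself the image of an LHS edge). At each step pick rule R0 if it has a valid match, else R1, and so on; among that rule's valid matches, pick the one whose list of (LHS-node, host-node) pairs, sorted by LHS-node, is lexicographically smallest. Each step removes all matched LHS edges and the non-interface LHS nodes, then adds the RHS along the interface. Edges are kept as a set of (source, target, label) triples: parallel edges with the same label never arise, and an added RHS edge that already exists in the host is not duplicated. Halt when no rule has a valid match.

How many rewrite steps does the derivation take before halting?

Answer: 3

Derivation:
initial: |V|=7 |E|=3  E = 0-q->5 1-q->4 1-q->6
step 1: apply R2 at {0↦0, 1↦1, 2↦2, 3↦4}  → |V|=6 |E|=2  E = 0-q->5 1-q->6
step 2: apply R2 at {0↦0, 1↦1, 2↦2, 3↦6}  → |V|=5 |E|=1  E = 0-q->5
step 3: apply R2 at {0↦1, 1↦0, 2↦2, 3↦5}  → |V|=4 |E|=0  E = ∅
normal form: no rule applies after step 3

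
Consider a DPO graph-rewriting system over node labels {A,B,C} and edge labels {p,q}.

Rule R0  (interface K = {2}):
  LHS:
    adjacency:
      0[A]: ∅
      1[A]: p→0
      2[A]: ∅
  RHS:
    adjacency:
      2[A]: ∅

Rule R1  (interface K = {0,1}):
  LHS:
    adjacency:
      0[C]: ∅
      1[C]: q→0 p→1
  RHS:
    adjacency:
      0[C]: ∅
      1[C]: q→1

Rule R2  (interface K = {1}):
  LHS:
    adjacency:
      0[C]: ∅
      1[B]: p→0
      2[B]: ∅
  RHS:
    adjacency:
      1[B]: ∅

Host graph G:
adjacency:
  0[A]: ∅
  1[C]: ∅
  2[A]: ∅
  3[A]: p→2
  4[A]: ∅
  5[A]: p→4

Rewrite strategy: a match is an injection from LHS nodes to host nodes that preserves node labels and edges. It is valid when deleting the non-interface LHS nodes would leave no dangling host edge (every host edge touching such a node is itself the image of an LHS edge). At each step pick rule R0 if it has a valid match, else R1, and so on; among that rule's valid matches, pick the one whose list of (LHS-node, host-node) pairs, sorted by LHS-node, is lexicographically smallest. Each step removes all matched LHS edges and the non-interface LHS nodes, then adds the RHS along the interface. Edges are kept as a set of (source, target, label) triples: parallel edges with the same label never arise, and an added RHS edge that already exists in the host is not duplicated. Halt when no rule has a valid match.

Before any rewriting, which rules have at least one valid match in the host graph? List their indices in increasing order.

Answer: [R0]

Rewrite trace:
R0: 6 valid matches — {0↦2, 1↦3, 2↦0}, {0↦2, 1↦3, 2↦4}, {0↦2, 1↦3, 2↦5} (+3 more)
R1: no valid match — LHS pattern not found
R2: no valid match — LHS pattern not found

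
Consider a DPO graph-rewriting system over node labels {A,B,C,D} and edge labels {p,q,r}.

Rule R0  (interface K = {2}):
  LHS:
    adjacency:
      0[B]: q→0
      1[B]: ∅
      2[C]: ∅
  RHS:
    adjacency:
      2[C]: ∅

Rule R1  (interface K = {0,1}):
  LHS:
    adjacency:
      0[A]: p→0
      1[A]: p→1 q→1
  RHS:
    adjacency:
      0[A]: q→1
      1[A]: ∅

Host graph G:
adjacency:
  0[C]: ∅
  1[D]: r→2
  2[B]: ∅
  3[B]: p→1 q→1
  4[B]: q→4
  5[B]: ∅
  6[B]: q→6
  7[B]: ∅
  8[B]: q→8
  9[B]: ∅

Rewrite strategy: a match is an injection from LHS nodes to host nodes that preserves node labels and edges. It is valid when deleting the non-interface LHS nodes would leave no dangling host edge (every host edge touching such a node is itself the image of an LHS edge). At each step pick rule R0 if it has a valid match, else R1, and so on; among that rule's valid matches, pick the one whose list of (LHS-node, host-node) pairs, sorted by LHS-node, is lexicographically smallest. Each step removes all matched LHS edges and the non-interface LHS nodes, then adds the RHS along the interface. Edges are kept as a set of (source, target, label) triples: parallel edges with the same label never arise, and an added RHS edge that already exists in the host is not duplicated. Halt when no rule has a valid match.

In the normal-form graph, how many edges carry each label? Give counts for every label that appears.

Answer: p:1 q:1 r:1

Rewrite trace:
start.  V:10 E:6  edges: 1-r->2 3-p->1 3-q->1 4-q->4 6-q->6 8-q->8
1. fire R0 via {0↦4, 1↦5, 2↦0}  →  V:8 E:5  edges: 1-r->2 3-p->1 3-q->1 6-q->6 8-q->8
2. fire R0 via {0↦6, 1↦7, 2↦0}  →  V:6 E:4  edges: 1-r->2 3-p->1 3-q->1 8-q->8
3. fire R0 via {0↦8, 1↦9, 2↦0}  →  V:4 E:3  edges: 1-r->2 3-p->1 3-q->1
halt: no rule applies after step 3
NF edges: [(1, 2, 'r'), (3, 1, 'p'), (3, 1, 'q')]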